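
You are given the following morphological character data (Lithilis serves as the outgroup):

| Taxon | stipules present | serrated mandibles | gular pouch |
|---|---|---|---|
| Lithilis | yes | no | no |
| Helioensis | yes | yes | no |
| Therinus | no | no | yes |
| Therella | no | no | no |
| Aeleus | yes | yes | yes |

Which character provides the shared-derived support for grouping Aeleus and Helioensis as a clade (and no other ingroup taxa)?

Character polarity is set by the outgroup: the derived state is whichever differs from the outgroup's state, so for stipules present the derived state is 'no', and for the remaining characters it is 'yes'.
stipules present (derived state 'no') is shared by Therella and Therinus — a synapomorphy uniting that clade.
serrated mandibles (derived state 'yes') is shared by Aeleus and Helioensis — a synapomorphy uniting that clade.
gular pouch groups Aeleus and Therinus, which is incompatible with the clades supported by the remaining characters; treating it as convergent (homoplasy) costs fewer steps than any alternative tree.
Most parsimonious ingroup topology: ((Helioensis,Aeleus),(Therinus,Therella)).
The clade {Aeleus, Helioensis} is supported by serrated mandibles: its derived state 'yes' occurs in exactly those taxa and in no other taxon (including the outgroup).

serrated mandibles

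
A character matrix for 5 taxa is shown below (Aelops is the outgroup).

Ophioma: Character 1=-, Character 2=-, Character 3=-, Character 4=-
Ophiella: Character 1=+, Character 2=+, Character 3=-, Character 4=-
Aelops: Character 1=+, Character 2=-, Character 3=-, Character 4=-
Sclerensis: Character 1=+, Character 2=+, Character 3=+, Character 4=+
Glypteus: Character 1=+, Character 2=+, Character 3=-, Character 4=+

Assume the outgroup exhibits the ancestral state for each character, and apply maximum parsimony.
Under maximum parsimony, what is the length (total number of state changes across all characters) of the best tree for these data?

Character polarity is set by the outgroup: the derived state is whichever differs from the outgroup's state, so for Character 1 the derived state is '-', and for the remaining characters it is '+'.
Character 1: derived state '-' in Ophioma only — an autapomorphy, so it tells us nothing about relationships among taxa.
Character 2: derived state '+' in Glypteus, Ophiella, and Sclerensis only — synapomorphy for {Glypteus, Ophiella, Sclerensis}.
Character 3 (derived state '+') is unique to Sclerensis (autapomorphy; uninformative for grouping).
Character 4: derived state '+' in Glypteus and Sclerensis only — synapomorphy for {Glypteus, Sclerensis}.
Most parsimonious ingroup topology: (((Glypteus,Sclerensis),Ophiella),Ophioma).
Changes per character on this tree: Character 1: 1; Character 2: 1; Character 3: 1; Character 4: 1.
Total = 4.

4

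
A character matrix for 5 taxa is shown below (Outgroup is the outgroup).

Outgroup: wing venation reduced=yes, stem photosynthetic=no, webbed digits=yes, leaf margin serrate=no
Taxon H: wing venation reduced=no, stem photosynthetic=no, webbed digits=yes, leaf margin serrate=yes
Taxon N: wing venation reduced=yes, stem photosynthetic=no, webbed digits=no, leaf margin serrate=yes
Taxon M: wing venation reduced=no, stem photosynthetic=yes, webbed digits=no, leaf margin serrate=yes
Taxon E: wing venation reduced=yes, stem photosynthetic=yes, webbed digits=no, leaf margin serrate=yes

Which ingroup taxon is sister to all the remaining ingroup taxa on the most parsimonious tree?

Character polarity is set by the outgroup: the derived state is whichever differs from the outgroup's state, so for wing venation reduced, webbed digits the derived state is 'no', and for the remaining characters it is 'yes'.
wing venation reduced groups Taxon H and Taxon M, which is incompatible with the clades supported by the remaining characters; treating it as convergent (homoplasy) costs fewer steps than any alternative tree.
Only Taxon E and Taxon M show the derived state 'yes' for stem photosynthetic, supporting them as a clade.
webbed digits (derived state 'no') is shared by Taxon E, Taxon M, and Taxon N — a synapomorphy uniting that clade.
All ingroup taxa share the derived state 'yes' for leaf margin serrate; it defines the ingroup but does not resolve relationships within it.
Most parsimonious ingroup topology: (Taxon H,(Taxon N,(Taxon M,Taxon E))).
Taxon H is sister to the clade containing all other ingroup taxa, so it is the earliest-diverging (most basal) ingroup lineage.

Taxon H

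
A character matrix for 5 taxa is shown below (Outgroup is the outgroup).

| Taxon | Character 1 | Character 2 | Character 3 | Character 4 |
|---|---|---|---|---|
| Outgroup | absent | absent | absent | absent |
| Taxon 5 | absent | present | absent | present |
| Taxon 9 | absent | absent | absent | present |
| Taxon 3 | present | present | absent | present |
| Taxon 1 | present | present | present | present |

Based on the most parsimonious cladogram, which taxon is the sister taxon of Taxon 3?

The outgroup has state 'absent' for every character, so 'present' is the derived state throughout.
Character 1 (derived state 'present') is shared by Taxon 1 and Taxon 3 — a synapomorphy uniting that clade.
Only Taxon 1, Taxon 3, and Taxon 5 show the derived state 'present' for Character 2, supporting them as a clade.
Character 3: derived state 'present' in Taxon 1 only — an autapomorphy, so it tells us nothing about relationships among taxa.
Character 4 (derived state 'present') is shared by all ingroup taxa — unites the whole ingroup.
Most parsimonious ingroup topology: ((Taxon 5,(Taxon 3,Taxon 1)),Taxon 9).
Taxon 3 and Taxon 1 form a cherry on this tree, so they are sister taxa.

Taxon 1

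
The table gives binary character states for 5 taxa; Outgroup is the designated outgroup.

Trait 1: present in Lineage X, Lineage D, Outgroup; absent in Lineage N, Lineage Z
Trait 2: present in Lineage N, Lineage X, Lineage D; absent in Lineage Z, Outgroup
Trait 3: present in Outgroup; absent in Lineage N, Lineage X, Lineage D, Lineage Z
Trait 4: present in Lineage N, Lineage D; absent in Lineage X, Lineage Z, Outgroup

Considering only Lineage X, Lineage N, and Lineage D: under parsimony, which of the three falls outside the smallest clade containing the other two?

Character polarity is set by the outgroup: the derived state is whichever differs from the outgroup's state, so for Trait 1, Trait 3 the derived state is 'absent', and for the remaining characters it is 'present'.
Trait 1 (state 'absent') occurs in Lineage N and Lineage Z but conflicts with the nesting implied by the other characters — most parsimoniously interpreted as homoplasy.
Trait 2: derived state 'present' in Lineage D, Lineage N, and Lineage X only — synapomorphy for {Lineage D, Lineage N, Lineage X}.
Trait 3 (derived state 'absent') is shared by all ingroup taxa — unites the whole ingroup.
Trait 4: derived state 'present' in Lineage D and Lineage N only — synapomorphy for {Lineage D, Lineage N}.
Most parsimonious ingroup topology: ((Lineage X,(Lineage D,Lineage N)),Lineage Z).
Lineage D and Lineage N share a more recent common ancestor with each other than either does with Lineage X, so Lineage X is the least closely related of the three.

Lineage X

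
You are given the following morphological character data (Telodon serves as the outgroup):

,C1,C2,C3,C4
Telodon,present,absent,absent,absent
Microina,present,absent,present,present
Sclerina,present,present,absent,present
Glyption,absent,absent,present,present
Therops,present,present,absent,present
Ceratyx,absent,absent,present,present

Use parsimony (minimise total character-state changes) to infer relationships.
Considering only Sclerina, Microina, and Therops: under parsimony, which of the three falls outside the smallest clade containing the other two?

Microina

Character polarity is set by the outgroup: the derived state is whichever differs from the outgroup's state, so for C1 the derived state is 'absent', and for the remaining characters it is 'present'.
C1: derived state 'absent' in Ceratyx and Glyption only — synapomorphy for {Ceratyx, Glyption}.
Only Sclerina and Therops show the derived state 'present' for C2, supporting them as a clade.
Only Ceratyx, Glyption, and Microina show the derived state 'present' for C3, supporting them as a clade.
All ingroup taxa share the derived state 'present' for C4; it defines the ingroup but does not resolve relationships within it.
Most parsimonious ingroup topology: ((Microina,(Glyption,Ceratyx)),(Sclerina,Therops)).
Therops and Sclerina share a more recent common ancestor with each other than either does with Microina, so Microina is the least closely related of the three.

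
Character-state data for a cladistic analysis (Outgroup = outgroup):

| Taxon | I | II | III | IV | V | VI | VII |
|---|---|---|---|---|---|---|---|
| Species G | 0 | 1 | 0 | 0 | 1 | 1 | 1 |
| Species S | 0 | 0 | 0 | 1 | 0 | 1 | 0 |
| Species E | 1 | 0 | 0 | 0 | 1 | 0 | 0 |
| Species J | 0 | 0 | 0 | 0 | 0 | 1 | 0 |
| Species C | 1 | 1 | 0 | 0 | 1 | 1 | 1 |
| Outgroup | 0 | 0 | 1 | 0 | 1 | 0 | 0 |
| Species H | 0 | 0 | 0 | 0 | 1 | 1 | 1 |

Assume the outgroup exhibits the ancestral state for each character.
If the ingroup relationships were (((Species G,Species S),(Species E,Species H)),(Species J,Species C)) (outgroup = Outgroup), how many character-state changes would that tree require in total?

13

Map each character onto (((Species G,Species S),(Species E,Species H)),(Species J,Species C)) (rooted by Outgroup) and count the minimum state changes it requires (Fitch parsimony):
I: 2; II: 2; III: 1; IV: 1; V: 2; VI: 2; VII: 3.
Total tree length = 13.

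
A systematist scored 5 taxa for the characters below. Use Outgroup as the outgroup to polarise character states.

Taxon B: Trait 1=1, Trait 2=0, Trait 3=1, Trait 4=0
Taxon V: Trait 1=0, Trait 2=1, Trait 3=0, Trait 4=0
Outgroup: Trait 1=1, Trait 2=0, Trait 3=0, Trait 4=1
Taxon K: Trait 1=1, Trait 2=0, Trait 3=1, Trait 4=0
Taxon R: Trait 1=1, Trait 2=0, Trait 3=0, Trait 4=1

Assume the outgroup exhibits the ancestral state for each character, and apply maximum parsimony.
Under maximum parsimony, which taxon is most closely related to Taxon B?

Character polarity is set by the outgroup: the derived state is whichever differs from the outgroup's state, so for Trait 1, Trait 4 the derived state is '0', and for the remaining characters it is '1'.
Trait 1: derived state '0' in Taxon V only — an autapomorphy, so it tells us nothing about relationships among taxa.
Trait 2 (derived state '1') is unique to Taxon V (autapomorphy; uninformative for grouping).
Trait 3: derived state '1' in Taxon B and Taxon K only — synapomorphy for {Taxon B, Taxon K}.
Trait 4: derived state '0' in Taxon B, Taxon K, and Taxon V only — synapomorphy for {Taxon B, Taxon K, Taxon V}.
Most parsimonious ingroup topology: ((Taxon V,(Taxon K,Taxon B)),Taxon R).
Taxon B and Taxon K form a cherry on this tree, so they are sister taxa.

Taxon K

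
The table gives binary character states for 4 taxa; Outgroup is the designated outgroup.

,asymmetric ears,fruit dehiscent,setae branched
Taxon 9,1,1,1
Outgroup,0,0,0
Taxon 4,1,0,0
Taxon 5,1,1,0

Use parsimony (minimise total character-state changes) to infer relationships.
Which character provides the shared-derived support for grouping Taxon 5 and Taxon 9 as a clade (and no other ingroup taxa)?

The outgroup has state '0' for every character, so '1' is the derived state throughout.
asymmetric ears (derived state '1') is shared by all ingroup taxa — unites the whole ingroup.
Only Taxon 5 and Taxon 9 show the derived state '1' for fruit dehiscent, supporting them as a clade.
setae branched: derived state '1' in Taxon 9 only — an autapomorphy, so it tells us nothing about relationships among taxa.
Most parsimonious ingroup topology: ((Taxon 5,Taxon 9),Taxon 4).
The clade {Taxon 5, Taxon 9} is supported by fruit dehiscent: its derived state '1' occurs in exactly those taxa and in no other taxon (including the outgroup).

fruit dehiscent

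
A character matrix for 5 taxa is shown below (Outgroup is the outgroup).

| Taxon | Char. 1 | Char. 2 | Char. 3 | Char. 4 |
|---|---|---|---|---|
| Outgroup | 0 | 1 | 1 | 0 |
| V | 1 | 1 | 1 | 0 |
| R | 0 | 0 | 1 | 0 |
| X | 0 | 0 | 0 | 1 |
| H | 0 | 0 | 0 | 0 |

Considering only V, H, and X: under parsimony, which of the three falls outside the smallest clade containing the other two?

V

Character polarity is set by the outgroup: the derived state is whichever differs from the outgroup's state, so for Char. 2, Char. 3 the derived state is '0', and for the remaining characters it is '1'.
Char. 1: derived state '1' in V only — an autapomorphy, so it tells us nothing about relationships among taxa.
Only H, R, and X show the derived state '0' for Char. 2, supporting them as a clade.
Only H and X show the derived state '0' for Char. 3, supporting them as a clade.
Char. 4: derived state '1' in X only — an autapomorphy, so it tells us nothing about relationships among taxa.
Most parsimonious ingroup topology: (V,(R,(X,H))).
H and X share a more recent common ancestor with each other than either does with V, so V is the least closely related of the three.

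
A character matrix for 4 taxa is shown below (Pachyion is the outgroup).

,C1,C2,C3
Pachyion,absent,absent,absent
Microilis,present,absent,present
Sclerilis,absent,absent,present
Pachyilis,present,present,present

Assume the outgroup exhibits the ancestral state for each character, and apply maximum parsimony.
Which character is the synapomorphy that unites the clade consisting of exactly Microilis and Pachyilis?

C1

The outgroup has state 'absent' for every character, so 'present' is the derived state throughout.
C1: derived state 'present' in Microilis and Pachyilis only — synapomorphy for {Microilis, Pachyilis}.
C2 (derived state 'present') is unique to Pachyilis (autapomorphy; uninformative for grouping).
All ingroup taxa share the derived state 'present' for C3; it defines the ingroup but does not resolve relationships within it.
Most parsimonious ingroup topology: ((Microilis,Pachyilis),Sclerilis).
The clade {Microilis, Pachyilis} is supported by C1: its derived state 'present' occurs in exactly those taxa and in no other taxon (including the outgroup).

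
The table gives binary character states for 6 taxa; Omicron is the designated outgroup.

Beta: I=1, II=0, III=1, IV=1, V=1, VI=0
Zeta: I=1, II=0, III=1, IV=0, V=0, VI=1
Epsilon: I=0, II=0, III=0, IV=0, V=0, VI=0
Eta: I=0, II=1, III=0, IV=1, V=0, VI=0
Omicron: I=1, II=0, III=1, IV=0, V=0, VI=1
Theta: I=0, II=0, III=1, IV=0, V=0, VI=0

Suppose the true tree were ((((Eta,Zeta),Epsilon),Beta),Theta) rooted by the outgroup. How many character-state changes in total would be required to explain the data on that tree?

Map each character onto ((((Eta,Zeta),Epsilon),Beta),Theta) (rooted by Omicron) and count the minimum state changes it requires (Fitch parsimony):
I: 3; II: 1; III: 2; IV: 2; V: 1; VI: 2.
Total tree length = 11.

11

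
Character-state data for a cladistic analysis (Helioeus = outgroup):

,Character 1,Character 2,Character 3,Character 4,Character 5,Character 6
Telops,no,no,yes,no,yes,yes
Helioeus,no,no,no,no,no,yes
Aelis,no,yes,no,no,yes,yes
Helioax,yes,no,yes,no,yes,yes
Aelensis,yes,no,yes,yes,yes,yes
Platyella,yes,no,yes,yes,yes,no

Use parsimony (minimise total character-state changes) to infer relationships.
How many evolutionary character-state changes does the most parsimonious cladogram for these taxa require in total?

Character polarity is set by the outgroup: the derived state is whichever differs from the outgroup's state, so for Character 6 the derived state is 'no', and for the remaining characters it is 'yes'.
Character 1 (derived state 'yes') is shared by Aelensis, Helioax, and Platyella — a synapomorphy uniting that clade.
Character 2: derived state 'yes' in Aelis only — an autapomorphy, so it tells us nothing about relationships among taxa.
Character 3: derived state 'yes' in Aelensis, Helioax, Platyella, and Telops only — synapomorphy for {Aelensis, Helioax, Platyella, Telops}.
Character 4: derived state 'yes' in Aelensis and Platyella only — synapomorphy for {Aelensis, Platyella}.
Character 5 (derived state 'yes') is shared by all ingroup taxa — unites the whole ingroup.
Character 6 (derived state 'no') is unique to Platyella (autapomorphy; uninformative for grouping).
Most parsimonious ingroup topology: ((Telops,((Aelensis,Platyella),Helioax)),Aelis).
Changes per character on this tree: Character 1: 1; Character 2: 1; Character 3: 1; Character 4: 1; Character 5: 1; Character 6: 1.
Total = 6.

6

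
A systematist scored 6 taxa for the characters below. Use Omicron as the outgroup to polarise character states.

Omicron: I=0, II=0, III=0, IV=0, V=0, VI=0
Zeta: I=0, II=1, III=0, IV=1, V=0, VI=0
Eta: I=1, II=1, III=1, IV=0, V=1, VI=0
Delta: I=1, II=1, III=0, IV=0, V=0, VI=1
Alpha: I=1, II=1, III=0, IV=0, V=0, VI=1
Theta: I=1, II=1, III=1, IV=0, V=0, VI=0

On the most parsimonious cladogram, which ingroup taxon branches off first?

Zeta

The outgroup has state '0' for every character, so '1' is the derived state throughout.
Only Alpha, Delta, Eta, and Theta show the derived state '1' for I, supporting them as a clade.
All ingroup taxa share the derived state '1' for II; it defines the ingroup but does not resolve relationships within it.
III (derived state '1') is shared by Eta and Theta — a synapomorphy uniting that clade.
IV (derived state '1') is unique to Zeta (autapomorphy; uninformative for grouping).
V (derived state '1') is unique to Eta (autapomorphy; uninformative for grouping).
Only Alpha and Delta show the derived state '1' for VI, supporting them as a clade.
Most parsimonious ingroup topology: (Zeta,((Eta,Theta),(Delta,Alpha))).
Zeta is sister to the clade containing all other ingroup taxa, so it is the earliest-diverging (most basal) ingroup lineage.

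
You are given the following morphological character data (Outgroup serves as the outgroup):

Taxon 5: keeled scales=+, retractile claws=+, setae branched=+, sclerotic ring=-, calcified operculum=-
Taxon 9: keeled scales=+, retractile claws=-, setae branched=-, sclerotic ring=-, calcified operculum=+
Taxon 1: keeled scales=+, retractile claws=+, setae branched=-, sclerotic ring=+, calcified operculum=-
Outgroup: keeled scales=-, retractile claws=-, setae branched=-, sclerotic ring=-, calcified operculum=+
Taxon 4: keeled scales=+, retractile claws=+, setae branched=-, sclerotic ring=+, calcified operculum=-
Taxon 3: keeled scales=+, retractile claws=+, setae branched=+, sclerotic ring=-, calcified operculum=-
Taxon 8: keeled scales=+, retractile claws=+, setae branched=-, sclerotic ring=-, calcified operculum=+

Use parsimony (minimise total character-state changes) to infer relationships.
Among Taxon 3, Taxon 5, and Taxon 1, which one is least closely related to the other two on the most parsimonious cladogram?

Taxon 1

Character polarity is set by the outgroup: the derived state is whichever differs from the outgroup's state, so for calcified operculum the derived state is '-', and for the remaining characters it is '+'.
keeled scales (derived state '+') is shared by all ingroup taxa — unites the whole ingroup.
retractile claws (derived state '+') is shared by Taxon 1, Taxon 3, Taxon 4, Taxon 5, and Taxon 8 — a synapomorphy uniting that clade.
setae branched: derived state '+' in Taxon 3 and Taxon 5 only — synapomorphy for {Taxon 3, Taxon 5}.
Only Taxon 1 and Taxon 4 show the derived state '+' for sclerotic ring, supporting them as a clade.
Only Taxon 1, Taxon 3, Taxon 4, and Taxon 5 show the derived state '-' for calcified operculum, supporting them as a clade.
Most parsimonious ingroup topology: (Taxon 9,(((Taxon 3,Taxon 5),(Taxon 1,Taxon 4)),Taxon 8)).
Taxon 3 and Taxon 5 share a more recent common ancestor with each other than either does with Taxon 1, so Taxon 1 is the least closely related of the three.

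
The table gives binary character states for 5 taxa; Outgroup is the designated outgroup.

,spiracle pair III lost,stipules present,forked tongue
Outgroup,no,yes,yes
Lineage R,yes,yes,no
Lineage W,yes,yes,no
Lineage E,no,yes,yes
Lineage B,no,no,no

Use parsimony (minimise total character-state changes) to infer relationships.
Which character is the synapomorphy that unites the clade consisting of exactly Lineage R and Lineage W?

spiracle pair III lost

Character polarity is set by the outgroup: the derived state is whichever differs from the outgroup's state, so for stipules present, forked tongue the derived state is 'no', and for the remaining characters it is 'yes'.
spiracle pair III lost (derived state 'yes') is shared by Lineage R and Lineage W — a synapomorphy uniting that clade.
stipules present (derived state 'no') is unique to Lineage B (autapomorphy; uninformative for grouping).
forked tongue (derived state 'no') is shared by Lineage B, Lineage R, and Lineage W — a synapomorphy uniting that clade.
Most parsimonious ingroup topology: (((Lineage R,Lineage W),Lineage B),Lineage E).
The clade {Lineage R, Lineage W} is supported by spiracle pair III lost: its derived state 'yes' occurs in exactly those taxa and in no other taxon (including the outgroup).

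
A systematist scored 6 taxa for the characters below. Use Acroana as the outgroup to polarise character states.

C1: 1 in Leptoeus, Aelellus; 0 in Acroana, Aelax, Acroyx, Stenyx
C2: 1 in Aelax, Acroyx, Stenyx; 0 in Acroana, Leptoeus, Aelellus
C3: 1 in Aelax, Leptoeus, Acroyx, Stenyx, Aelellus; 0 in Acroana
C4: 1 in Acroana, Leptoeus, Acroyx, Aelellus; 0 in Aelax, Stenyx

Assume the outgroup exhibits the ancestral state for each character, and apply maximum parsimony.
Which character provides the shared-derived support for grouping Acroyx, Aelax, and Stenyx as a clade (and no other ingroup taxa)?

C2

Character polarity is set by the outgroup: the derived state is whichever differs from the outgroup's state, so for C4 the derived state is '0', and for the remaining characters it is '1'.
C1: derived state '1' in Aelellus and Leptoeus only — synapomorphy for {Aelellus, Leptoeus}.
Only Acroyx, Aelax, and Stenyx show the derived state '1' for C2, supporting them as a clade.
C3 (derived state '1') is shared by all ingroup taxa — unites the whole ingroup.
C4: derived state '0' in Aelax and Stenyx only — synapomorphy for {Aelax, Stenyx}.
Most parsimonious ingroup topology: (((Aelax,Stenyx),Acroyx),(Leptoeus,Aelellus)).
The clade {Acroyx, Aelax, Stenyx} is supported by C2: its derived state '1' occurs in exactly those taxa and in no other taxon (including the outgroup).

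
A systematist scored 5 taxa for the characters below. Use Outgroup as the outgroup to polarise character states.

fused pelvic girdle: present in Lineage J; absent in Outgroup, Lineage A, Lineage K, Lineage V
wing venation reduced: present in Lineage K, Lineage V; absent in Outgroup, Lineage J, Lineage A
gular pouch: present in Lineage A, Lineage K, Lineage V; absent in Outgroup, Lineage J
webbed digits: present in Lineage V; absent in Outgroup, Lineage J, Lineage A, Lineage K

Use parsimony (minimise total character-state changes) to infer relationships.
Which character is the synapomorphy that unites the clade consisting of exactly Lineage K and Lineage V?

The outgroup has state 'absent' for every character, so 'present' is the derived state throughout.
fused pelvic girdle: derived state 'present' in Lineage J only — an autapomorphy, so it tells us nothing about relationships among taxa.
wing venation reduced (derived state 'present') is shared by Lineage K and Lineage V — a synapomorphy uniting that clade.
gular pouch: derived state 'present' in Lineage A, Lineage K, and Lineage V only — synapomorphy for {Lineage A, Lineage K, Lineage V}.
webbed digits (derived state 'present') is unique to Lineage V (autapomorphy; uninformative for grouping).
Most parsimonious ingroup topology: (Lineage J,(Lineage A,(Lineage K,Lineage V))).
The clade {Lineage K, Lineage V} is supported by wing venation reduced: its derived state 'present' occurs in exactly those taxa and in no other taxon (including the outgroup).

wing venation reduced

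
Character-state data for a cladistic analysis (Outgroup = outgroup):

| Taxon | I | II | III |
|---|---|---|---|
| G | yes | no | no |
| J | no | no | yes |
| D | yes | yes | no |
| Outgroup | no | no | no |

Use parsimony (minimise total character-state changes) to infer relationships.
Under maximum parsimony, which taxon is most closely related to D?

G

The outgroup has state 'no' for every character, so 'yes' is the derived state throughout.
Only D and G show the derived state 'yes' for I, supporting them as a clade.
II: derived state 'yes' in D only — an autapomorphy, so it tells us nothing about relationships among taxa.
III: derived state 'yes' in J only — an autapomorphy, so it tells us nothing about relationships among taxa.
Most parsimonious ingroup topology: ((G,D),J).
D and G form a cherry on this tree, so they are sister taxa.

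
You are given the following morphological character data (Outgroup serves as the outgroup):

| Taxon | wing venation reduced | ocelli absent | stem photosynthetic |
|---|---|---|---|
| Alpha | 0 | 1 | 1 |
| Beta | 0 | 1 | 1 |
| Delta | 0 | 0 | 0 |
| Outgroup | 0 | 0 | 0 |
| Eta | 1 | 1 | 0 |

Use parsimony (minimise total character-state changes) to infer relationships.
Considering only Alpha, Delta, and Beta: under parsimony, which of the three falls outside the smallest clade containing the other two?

The outgroup has state '0' for every character, so '1' is the derived state throughout.
wing venation reduced: derived state '1' in Eta only — an autapomorphy, so it tells us nothing about relationships among taxa.
ocelli absent (derived state '1') is shared by Alpha, Beta, and Eta — a synapomorphy uniting that clade.
stem photosynthetic (derived state '1') is shared by Alpha and Beta — a synapomorphy uniting that clade.
Most parsimonious ingroup topology: (((Beta,Alpha),Eta),Delta).
Alpha and Beta share a more recent common ancestor with each other than either does with Delta, so Delta is the least closely related of the three.

Delta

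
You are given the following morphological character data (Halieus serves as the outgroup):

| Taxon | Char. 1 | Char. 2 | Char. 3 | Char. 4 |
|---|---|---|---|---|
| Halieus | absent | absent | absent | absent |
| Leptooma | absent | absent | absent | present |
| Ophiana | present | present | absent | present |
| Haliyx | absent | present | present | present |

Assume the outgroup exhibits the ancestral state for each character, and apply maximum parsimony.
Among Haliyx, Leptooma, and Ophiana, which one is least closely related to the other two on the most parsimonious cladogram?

Leptooma

The outgroup has state 'absent' for every character, so 'present' is the derived state throughout.
Char. 1 (derived state 'present') is unique to Ophiana (autapomorphy; uninformative for grouping).
Only Haliyx and Ophiana show the derived state 'present' for Char. 2, supporting them as a clade.
Char. 3: derived state 'present' in Haliyx only — an autapomorphy, so it tells us nothing about relationships among taxa.
Char. 4 (derived state 'present') is shared by all ingroup taxa — unites the whole ingroup.
Most parsimonious ingroup topology: (Leptooma,(Ophiana,Haliyx)).
Haliyx and Ophiana share a more recent common ancestor with each other than either does with Leptooma, so Leptooma is the least closely related of the three.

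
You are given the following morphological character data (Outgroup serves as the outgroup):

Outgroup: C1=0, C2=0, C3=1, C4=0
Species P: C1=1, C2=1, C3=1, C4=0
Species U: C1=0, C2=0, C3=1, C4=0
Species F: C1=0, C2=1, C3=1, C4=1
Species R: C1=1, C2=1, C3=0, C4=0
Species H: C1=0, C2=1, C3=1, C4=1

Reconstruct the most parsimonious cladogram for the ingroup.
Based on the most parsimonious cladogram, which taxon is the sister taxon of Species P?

Species R

Character polarity is set by the outgroup: the derived state is whichever differs from the outgroup's state, so for C3 the derived state is '0', and for the remaining characters it is '1'.
C1: derived state '1' in Species P and Species R only — synapomorphy for {Species P, Species R}.
Only Species F, Species H, Species P, and Species R show the derived state '1' for C2, supporting them as a clade.
C3: derived state '0' in Species R only — an autapomorphy, so it tells us nothing about relationships among taxa.
Only Species F and Species H show the derived state '1' for C4, supporting them as a clade.
Most parsimonious ingroup topology: (((Species P,Species R),(Species F,Species H)),Species U).
Species P and Species R form a cherry on this tree, so they are sister taxa.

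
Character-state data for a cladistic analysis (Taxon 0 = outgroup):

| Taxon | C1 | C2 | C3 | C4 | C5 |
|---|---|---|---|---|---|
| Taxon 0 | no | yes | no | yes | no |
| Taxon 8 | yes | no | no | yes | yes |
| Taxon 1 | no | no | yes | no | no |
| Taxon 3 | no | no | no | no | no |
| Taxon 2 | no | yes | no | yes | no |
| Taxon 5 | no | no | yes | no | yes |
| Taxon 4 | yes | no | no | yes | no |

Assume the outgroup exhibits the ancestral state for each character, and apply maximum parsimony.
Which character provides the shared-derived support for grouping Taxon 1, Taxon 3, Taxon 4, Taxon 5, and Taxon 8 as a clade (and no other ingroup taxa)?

C2

Character polarity is set by the outgroup: the derived state is whichever differs from the outgroup's state, so for C2, C4 the derived state is 'no', and for the remaining characters it is 'yes'.
C1 (derived state 'yes') is shared by Taxon 4 and Taxon 8 — a synapomorphy uniting that clade.
C2: derived state 'no' in Taxon 1, Taxon 3, Taxon 4, Taxon 5, and Taxon 8 only — synapomorphy for {Taxon 1, Taxon 3, Taxon 4, Taxon 5, Taxon 8}.
C3: derived state 'yes' in Taxon 1 and Taxon 5 only — synapomorphy for {Taxon 1, Taxon 5}.
C4: derived state 'no' in Taxon 1, Taxon 3, and Taxon 5 only — synapomorphy for {Taxon 1, Taxon 3, Taxon 5}.
C5 (state 'yes') occurs in Taxon 5 and Taxon 8 but conflicts with the nesting implied by the other characters — most parsimoniously interpreted as homoplasy.
Most parsimonious ingroup topology: (((Taxon 8,Taxon 4),((Taxon 1,Taxon 5),Taxon 3)),Taxon 2).
The clade {Taxon 1, Taxon 3, Taxon 4, Taxon 5, Taxon 8} is supported by C2: its derived state 'no' occurs in exactly those taxa and in no other taxon (including the outgroup).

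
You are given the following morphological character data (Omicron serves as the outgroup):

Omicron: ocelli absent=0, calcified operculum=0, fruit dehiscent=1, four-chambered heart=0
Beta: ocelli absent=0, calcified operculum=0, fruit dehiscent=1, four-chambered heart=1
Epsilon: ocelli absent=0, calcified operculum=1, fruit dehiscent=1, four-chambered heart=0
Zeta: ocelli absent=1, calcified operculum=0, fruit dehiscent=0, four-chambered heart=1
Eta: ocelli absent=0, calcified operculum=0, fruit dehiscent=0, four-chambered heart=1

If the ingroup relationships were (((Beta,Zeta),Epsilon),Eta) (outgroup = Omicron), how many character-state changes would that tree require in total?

Map each character onto (((Beta,Zeta),Epsilon),Eta) (rooted by Omicron) and count the minimum state changes it requires (Fitch parsimony):
ocelli absent: 1; calcified operculum: 1; fruit dehiscent: 2; four-chambered heart: 2.
Total tree length = 6.

6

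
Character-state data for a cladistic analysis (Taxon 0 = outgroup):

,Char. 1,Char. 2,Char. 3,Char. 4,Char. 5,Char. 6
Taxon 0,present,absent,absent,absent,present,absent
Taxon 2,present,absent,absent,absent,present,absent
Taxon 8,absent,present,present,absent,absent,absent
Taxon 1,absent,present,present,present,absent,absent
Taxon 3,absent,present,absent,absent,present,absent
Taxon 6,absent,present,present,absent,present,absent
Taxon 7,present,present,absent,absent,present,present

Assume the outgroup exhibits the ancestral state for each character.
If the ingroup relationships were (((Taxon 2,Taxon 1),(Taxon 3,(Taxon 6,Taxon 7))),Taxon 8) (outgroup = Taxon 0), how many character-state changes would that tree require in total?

Map each character onto (((Taxon 2,Taxon 1),(Taxon 3,(Taxon 6,Taxon 7))),Taxon 8) (rooted by Taxon 0) and count the minimum state changes it requires (Fitch parsimony):
Char. 1: 3; Char. 2: 2; Char. 3: 3; Char. 4: 1; Char. 5: 2; Char. 6: 1.
Total tree length = 12.

12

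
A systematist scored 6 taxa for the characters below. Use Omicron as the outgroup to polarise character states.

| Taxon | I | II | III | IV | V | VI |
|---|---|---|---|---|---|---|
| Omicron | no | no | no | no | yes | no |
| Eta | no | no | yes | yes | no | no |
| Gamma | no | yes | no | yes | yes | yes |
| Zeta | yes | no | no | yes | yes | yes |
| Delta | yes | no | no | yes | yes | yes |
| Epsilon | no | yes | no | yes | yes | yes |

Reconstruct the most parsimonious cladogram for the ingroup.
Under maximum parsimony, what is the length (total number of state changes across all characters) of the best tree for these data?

Character polarity is set by the outgroup: the derived state is whichever differs from the outgroup's state, so for V the derived state is 'no', and for the remaining characters it is 'yes'.
Only Delta and Zeta show the derived state 'yes' for I, supporting them as a clade.
II (derived state 'yes') is shared by Epsilon and Gamma — a synapomorphy uniting that clade.
III: derived state 'yes' in Eta only — an autapomorphy, so it tells us nothing about relationships among taxa.
All ingroup taxa share the derived state 'yes' for IV; it defines the ingroup but does not resolve relationships within it.
V: derived state 'no' in Eta only — an autapomorphy, so it tells us nothing about relationships among taxa.
VI: derived state 'yes' in Delta, Epsilon, Gamma, and Zeta only — synapomorphy for {Delta, Epsilon, Gamma, Zeta}.
Most parsimonious ingroup topology: (Eta,((Gamma,Epsilon),(Zeta,Delta))).
Changes per character on this tree: I: 1; II: 1; III: 1; IV: 1; V: 1; VI: 1.
Total = 6.

6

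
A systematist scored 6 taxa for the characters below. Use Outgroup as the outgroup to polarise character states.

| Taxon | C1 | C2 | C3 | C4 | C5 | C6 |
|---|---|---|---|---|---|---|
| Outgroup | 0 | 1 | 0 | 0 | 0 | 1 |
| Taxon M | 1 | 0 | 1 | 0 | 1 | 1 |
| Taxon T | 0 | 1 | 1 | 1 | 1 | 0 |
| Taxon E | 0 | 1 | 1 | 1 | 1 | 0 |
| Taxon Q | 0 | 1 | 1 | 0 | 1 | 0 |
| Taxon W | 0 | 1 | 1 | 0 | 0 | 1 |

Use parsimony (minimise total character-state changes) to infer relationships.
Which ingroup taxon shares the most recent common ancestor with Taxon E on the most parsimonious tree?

Character polarity is set by the outgroup: the derived state is whichever differs from the outgroup's state, so for C2, C6 the derived state is '0', and for the remaining characters it is '1'.
C1: derived state '1' in Taxon M only — an autapomorphy, so it tells us nothing about relationships among taxa.
C2 (derived state '0') is unique to Taxon M (autapomorphy; uninformative for grouping).
C3 (derived state '1') is shared by all ingroup taxa — unites the whole ingroup.
C4 (derived state '1') is shared by Taxon E and Taxon T — a synapomorphy uniting that clade.
C5: derived state '1' in Taxon E, Taxon M, Taxon Q, and Taxon T only — synapomorphy for {Taxon E, Taxon M, Taxon Q, Taxon T}.
Only Taxon E, Taxon Q, and Taxon T show the derived state '0' for C6, supporting them as a clade.
Most parsimonious ingroup topology: ((Taxon M,((Taxon T,Taxon E),Taxon Q)),Taxon W).
Taxon E and Taxon T form a cherry on this tree, so they are sister taxa.

Taxon T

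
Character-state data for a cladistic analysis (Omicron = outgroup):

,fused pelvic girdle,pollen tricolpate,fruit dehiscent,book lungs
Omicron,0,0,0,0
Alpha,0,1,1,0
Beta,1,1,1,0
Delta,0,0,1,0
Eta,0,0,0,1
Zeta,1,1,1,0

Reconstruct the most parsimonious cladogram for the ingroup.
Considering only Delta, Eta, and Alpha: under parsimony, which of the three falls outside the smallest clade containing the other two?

Eta

The outgroup has state '0' for every character, so '1' is the derived state throughout.
Only Beta and Zeta show the derived state '1' for fused pelvic girdle, supporting them as a clade.
Only Alpha, Beta, and Zeta show the derived state '1' for pollen tricolpate, supporting them as a clade.
fruit dehiscent: derived state '1' in Alpha, Beta, Delta, and Zeta only — synapomorphy for {Alpha, Beta, Delta, Zeta}.
book lungs: derived state '1' in Eta only — an autapomorphy, so it tells us nothing about relationships among taxa.
Most parsimonious ingroup topology: (((Alpha,(Beta,Zeta)),Delta),Eta).
Delta and Alpha share a more recent common ancestor with each other than either does with Eta, so Eta is the least closely related of the three.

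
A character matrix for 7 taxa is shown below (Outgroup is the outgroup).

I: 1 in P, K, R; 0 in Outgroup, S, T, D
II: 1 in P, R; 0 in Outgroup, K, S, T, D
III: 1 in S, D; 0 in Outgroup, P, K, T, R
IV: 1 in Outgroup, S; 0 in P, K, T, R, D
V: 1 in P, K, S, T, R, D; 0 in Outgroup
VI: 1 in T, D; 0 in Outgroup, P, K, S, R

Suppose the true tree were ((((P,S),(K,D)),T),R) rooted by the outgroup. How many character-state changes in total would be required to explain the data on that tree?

12

Map each character onto ((((P,S),(K,D)),T),R) (rooted by Outgroup) and count the minimum state changes it requires (Fitch parsimony):
I: 3; II: 2; III: 2; IV: 2; V: 1; VI: 2.
Total tree length = 12.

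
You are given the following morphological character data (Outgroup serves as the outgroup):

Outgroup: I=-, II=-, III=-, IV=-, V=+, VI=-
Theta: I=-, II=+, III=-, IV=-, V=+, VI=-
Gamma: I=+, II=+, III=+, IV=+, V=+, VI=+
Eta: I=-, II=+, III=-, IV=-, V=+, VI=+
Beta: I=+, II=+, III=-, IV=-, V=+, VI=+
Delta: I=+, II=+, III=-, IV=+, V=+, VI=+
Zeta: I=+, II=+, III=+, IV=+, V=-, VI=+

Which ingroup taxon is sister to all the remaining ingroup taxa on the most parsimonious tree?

Theta

Character polarity is set by the outgroup: the derived state is whichever differs from the outgroup's state, so for V the derived state is '-', and for the remaining characters it is '+'.
I (derived state '+') is shared by Beta, Delta, Gamma, and Zeta — a synapomorphy uniting that clade.
II (derived state '+') is shared by all ingroup taxa — unites the whole ingroup.
III: derived state '+' in Gamma and Zeta only — synapomorphy for {Gamma, Zeta}.
IV: derived state '+' in Delta, Gamma, and Zeta only — synapomorphy for {Delta, Gamma, Zeta}.
V: derived state '-' in Zeta only — an autapomorphy, so it tells us nothing about relationships among taxa.
VI (derived state '+') is shared by Beta, Delta, Eta, Gamma, and Zeta — a synapomorphy uniting that clade.
Most parsimonious ingroup topology: (Theta,((((Gamma,Zeta),Delta),Beta),Eta)).
Theta is sister to the clade containing all other ingroup taxa, so it is the earliest-diverging (most basal) ingroup lineage.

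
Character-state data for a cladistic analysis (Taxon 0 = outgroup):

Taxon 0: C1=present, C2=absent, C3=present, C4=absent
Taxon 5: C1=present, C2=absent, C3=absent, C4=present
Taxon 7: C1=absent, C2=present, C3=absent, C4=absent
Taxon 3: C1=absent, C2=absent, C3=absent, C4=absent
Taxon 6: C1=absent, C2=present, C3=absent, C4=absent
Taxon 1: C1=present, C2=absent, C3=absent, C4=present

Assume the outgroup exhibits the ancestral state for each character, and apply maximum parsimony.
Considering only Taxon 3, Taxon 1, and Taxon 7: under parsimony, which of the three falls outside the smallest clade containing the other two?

Character polarity is set by the outgroup: the derived state is whichever differs from the outgroup's state, so for C1, C3 the derived state is 'absent', and for the remaining characters it is 'present'.
C1 (derived state 'absent') is shared by Taxon 3, Taxon 6, and Taxon 7 — a synapomorphy uniting that clade.
C2 (derived state 'present') is shared by Taxon 6 and Taxon 7 — a synapomorphy uniting that clade.
C3 (derived state 'absent') is shared by all ingroup taxa — unites the whole ingroup.
C4 (derived state 'present') is shared by Taxon 1 and Taxon 5 — a synapomorphy uniting that clade.
Most parsimonious ingroup topology: ((Taxon 5,Taxon 1),((Taxon 7,Taxon 6),Taxon 3)).
Taxon 3 and Taxon 7 share a more recent common ancestor with each other than either does with Taxon 1, so Taxon 1 is the least closely related of the three.

Taxon 1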